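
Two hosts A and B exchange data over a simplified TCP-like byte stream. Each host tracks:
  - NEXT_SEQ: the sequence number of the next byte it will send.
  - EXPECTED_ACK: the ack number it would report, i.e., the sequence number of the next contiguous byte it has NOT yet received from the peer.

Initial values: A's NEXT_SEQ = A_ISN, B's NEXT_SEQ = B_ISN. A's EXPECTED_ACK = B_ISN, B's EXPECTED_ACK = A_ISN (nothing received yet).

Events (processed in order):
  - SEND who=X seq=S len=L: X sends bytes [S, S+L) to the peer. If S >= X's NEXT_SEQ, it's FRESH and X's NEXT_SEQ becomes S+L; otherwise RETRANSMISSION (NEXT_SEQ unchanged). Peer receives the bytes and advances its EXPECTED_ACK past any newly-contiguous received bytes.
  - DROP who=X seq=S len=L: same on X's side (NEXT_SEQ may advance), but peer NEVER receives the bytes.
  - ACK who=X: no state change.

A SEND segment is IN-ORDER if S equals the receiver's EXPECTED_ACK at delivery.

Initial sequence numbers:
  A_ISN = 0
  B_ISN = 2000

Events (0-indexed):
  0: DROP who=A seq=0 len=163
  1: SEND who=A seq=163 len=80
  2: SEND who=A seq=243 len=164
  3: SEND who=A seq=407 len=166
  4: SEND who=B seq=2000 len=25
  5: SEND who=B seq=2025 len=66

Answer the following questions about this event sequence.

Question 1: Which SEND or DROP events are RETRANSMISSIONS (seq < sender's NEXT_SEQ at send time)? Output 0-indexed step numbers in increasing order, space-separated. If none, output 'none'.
Answer: none

Derivation:
Step 0: DROP seq=0 -> fresh
Step 1: SEND seq=163 -> fresh
Step 2: SEND seq=243 -> fresh
Step 3: SEND seq=407 -> fresh
Step 4: SEND seq=2000 -> fresh
Step 5: SEND seq=2025 -> fresh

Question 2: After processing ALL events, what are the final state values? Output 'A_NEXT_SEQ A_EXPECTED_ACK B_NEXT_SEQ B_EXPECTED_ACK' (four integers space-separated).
Answer: 573 2091 2091 0

Derivation:
After event 0: A_seq=163 A_ack=2000 B_seq=2000 B_ack=0
After event 1: A_seq=243 A_ack=2000 B_seq=2000 B_ack=0
After event 2: A_seq=407 A_ack=2000 B_seq=2000 B_ack=0
After event 3: A_seq=573 A_ack=2000 B_seq=2000 B_ack=0
After event 4: A_seq=573 A_ack=2025 B_seq=2025 B_ack=0
After event 5: A_seq=573 A_ack=2091 B_seq=2091 B_ack=0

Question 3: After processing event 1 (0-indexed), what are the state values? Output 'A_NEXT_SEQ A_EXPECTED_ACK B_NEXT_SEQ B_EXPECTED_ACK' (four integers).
After event 0: A_seq=163 A_ack=2000 B_seq=2000 B_ack=0
After event 1: A_seq=243 A_ack=2000 B_seq=2000 B_ack=0

243 2000 2000 0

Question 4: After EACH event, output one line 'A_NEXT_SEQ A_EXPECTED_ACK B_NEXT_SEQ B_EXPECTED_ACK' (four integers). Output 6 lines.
163 2000 2000 0
243 2000 2000 0
407 2000 2000 0
573 2000 2000 0
573 2025 2025 0
573 2091 2091 0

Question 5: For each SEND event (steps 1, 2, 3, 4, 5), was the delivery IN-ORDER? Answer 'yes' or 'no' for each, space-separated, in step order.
Answer: no no no yes yes

Derivation:
Step 1: SEND seq=163 -> out-of-order
Step 2: SEND seq=243 -> out-of-order
Step 3: SEND seq=407 -> out-of-order
Step 4: SEND seq=2000 -> in-order
Step 5: SEND seq=2025 -> in-order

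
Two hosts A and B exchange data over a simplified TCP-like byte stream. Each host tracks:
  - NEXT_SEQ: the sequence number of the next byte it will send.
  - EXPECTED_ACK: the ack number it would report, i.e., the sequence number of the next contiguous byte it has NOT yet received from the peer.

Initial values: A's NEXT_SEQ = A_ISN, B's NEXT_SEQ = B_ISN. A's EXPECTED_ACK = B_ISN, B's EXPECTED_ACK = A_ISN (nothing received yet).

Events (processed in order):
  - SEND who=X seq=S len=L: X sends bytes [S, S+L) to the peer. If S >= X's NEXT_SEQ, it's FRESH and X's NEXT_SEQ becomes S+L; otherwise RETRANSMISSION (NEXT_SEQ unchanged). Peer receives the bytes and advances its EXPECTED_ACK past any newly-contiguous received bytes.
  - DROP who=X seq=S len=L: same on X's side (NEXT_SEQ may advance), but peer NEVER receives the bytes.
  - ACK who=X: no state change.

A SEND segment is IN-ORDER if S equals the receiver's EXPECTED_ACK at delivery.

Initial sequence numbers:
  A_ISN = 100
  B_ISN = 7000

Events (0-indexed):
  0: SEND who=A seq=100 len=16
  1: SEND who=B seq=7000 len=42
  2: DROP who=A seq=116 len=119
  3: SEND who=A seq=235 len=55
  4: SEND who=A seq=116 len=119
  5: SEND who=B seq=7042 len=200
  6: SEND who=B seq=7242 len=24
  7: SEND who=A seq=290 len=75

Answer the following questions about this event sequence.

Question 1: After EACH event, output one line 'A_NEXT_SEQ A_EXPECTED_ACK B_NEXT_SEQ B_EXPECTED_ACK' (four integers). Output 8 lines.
116 7000 7000 116
116 7042 7042 116
235 7042 7042 116
290 7042 7042 116
290 7042 7042 290
290 7242 7242 290
290 7266 7266 290
365 7266 7266 365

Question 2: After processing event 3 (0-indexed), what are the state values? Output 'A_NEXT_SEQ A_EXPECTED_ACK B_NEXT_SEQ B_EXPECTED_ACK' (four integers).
After event 0: A_seq=116 A_ack=7000 B_seq=7000 B_ack=116
After event 1: A_seq=116 A_ack=7042 B_seq=7042 B_ack=116
After event 2: A_seq=235 A_ack=7042 B_seq=7042 B_ack=116
After event 3: A_seq=290 A_ack=7042 B_seq=7042 B_ack=116

290 7042 7042 116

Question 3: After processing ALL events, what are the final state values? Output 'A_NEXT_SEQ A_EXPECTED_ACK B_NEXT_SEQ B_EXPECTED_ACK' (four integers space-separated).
Answer: 365 7266 7266 365

Derivation:
After event 0: A_seq=116 A_ack=7000 B_seq=7000 B_ack=116
After event 1: A_seq=116 A_ack=7042 B_seq=7042 B_ack=116
After event 2: A_seq=235 A_ack=7042 B_seq=7042 B_ack=116
After event 3: A_seq=290 A_ack=7042 B_seq=7042 B_ack=116
After event 4: A_seq=290 A_ack=7042 B_seq=7042 B_ack=290
After event 5: A_seq=290 A_ack=7242 B_seq=7242 B_ack=290
After event 6: A_seq=290 A_ack=7266 B_seq=7266 B_ack=290
After event 7: A_seq=365 A_ack=7266 B_seq=7266 B_ack=365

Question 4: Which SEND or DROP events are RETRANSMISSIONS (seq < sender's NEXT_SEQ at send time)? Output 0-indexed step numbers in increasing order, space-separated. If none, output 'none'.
Step 0: SEND seq=100 -> fresh
Step 1: SEND seq=7000 -> fresh
Step 2: DROP seq=116 -> fresh
Step 3: SEND seq=235 -> fresh
Step 4: SEND seq=116 -> retransmit
Step 5: SEND seq=7042 -> fresh
Step 6: SEND seq=7242 -> fresh
Step 7: SEND seq=290 -> fresh

Answer: 4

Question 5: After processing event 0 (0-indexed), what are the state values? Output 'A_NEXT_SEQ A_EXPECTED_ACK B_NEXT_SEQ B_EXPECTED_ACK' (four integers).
After event 0: A_seq=116 A_ack=7000 B_seq=7000 B_ack=116

116 7000 7000 116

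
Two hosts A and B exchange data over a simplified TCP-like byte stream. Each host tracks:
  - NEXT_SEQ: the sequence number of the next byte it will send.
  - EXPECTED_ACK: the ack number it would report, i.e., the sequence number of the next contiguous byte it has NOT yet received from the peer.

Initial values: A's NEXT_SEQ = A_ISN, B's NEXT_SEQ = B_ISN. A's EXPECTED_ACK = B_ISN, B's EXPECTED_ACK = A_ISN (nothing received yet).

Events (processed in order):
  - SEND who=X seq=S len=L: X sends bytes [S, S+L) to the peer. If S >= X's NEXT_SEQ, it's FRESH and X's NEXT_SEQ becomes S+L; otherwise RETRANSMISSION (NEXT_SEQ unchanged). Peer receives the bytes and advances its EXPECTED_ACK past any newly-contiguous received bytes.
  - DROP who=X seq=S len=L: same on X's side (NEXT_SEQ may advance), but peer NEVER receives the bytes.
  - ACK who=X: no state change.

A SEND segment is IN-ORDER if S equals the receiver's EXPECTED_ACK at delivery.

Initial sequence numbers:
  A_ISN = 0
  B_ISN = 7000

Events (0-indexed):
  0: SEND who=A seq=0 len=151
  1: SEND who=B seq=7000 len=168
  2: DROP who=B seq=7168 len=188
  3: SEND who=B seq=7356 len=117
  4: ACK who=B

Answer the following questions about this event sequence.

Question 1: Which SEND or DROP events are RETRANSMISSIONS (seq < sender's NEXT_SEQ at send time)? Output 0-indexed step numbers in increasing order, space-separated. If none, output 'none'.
Step 0: SEND seq=0 -> fresh
Step 1: SEND seq=7000 -> fresh
Step 2: DROP seq=7168 -> fresh
Step 3: SEND seq=7356 -> fresh

Answer: none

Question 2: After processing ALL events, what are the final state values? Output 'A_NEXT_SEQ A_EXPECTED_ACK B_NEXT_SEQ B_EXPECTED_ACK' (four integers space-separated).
After event 0: A_seq=151 A_ack=7000 B_seq=7000 B_ack=151
After event 1: A_seq=151 A_ack=7168 B_seq=7168 B_ack=151
After event 2: A_seq=151 A_ack=7168 B_seq=7356 B_ack=151
After event 3: A_seq=151 A_ack=7168 B_seq=7473 B_ack=151
After event 4: A_seq=151 A_ack=7168 B_seq=7473 B_ack=151

Answer: 151 7168 7473 151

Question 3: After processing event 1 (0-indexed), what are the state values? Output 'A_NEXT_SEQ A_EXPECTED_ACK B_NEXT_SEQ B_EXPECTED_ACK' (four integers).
After event 0: A_seq=151 A_ack=7000 B_seq=7000 B_ack=151
After event 1: A_seq=151 A_ack=7168 B_seq=7168 B_ack=151

151 7168 7168 151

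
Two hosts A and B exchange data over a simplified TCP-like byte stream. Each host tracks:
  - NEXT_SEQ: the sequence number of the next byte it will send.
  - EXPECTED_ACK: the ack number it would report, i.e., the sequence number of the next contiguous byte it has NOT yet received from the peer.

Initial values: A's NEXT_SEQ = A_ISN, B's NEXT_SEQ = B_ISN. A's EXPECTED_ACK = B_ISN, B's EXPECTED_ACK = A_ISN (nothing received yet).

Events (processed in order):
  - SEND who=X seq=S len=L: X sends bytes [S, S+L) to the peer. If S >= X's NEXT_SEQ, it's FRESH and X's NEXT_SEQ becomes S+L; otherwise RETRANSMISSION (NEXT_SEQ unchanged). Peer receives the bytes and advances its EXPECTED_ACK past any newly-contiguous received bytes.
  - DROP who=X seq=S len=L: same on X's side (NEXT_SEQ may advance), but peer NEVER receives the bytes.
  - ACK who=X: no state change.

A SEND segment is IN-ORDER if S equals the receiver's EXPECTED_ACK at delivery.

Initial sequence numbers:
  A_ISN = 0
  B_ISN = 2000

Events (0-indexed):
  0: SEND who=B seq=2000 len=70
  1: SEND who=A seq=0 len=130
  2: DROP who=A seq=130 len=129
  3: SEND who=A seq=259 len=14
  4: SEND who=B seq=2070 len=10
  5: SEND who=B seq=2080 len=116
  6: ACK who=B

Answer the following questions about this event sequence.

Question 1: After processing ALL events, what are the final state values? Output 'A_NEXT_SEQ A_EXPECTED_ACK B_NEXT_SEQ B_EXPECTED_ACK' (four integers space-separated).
Answer: 273 2196 2196 130

Derivation:
After event 0: A_seq=0 A_ack=2070 B_seq=2070 B_ack=0
After event 1: A_seq=130 A_ack=2070 B_seq=2070 B_ack=130
After event 2: A_seq=259 A_ack=2070 B_seq=2070 B_ack=130
After event 3: A_seq=273 A_ack=2070 B_seq=2070 B_ack=130
After event 4: A_seq=273 A_ack=2080 B_seq=2080 B_ack=130
After event 5: A_seq=273 A_ack=2196 B_seq=2196 B_ack=130
After event 6: A_seq=273 A_ack=2196 B_seq=2196 B_ack=130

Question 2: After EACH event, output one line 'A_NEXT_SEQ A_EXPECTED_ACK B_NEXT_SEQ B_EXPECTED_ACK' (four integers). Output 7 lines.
0 2070 2070 0
130 2070 2070 130
259 2070 2070 130
273 2070 2070 130
273 2080 2080 130
273 2196 2196 130
273 2196 2196 130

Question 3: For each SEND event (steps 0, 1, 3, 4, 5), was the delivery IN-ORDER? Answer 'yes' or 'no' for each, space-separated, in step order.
Step 0: SEND seq=2000 -> in-order
Step 1: SEND seq=0 -> in-order
Step 3: SEND seq=259 -> out-of-order
Step 4: SEND seq=2070 -> in-order
Step 5: SEND seq=2080 -> in-order

Answer: yes yes no yes yes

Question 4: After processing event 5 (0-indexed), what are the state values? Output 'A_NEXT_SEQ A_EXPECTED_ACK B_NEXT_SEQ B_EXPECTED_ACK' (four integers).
After event 0: A_seq=0 A_ack=2070 B_seq=2070 B_ack=0
After event 1: A_seq=130 A_ack=2070 B_seq=2070 B_ack=130
After event 2: A_seq=259 A_ack=2070 B_seq=2070 B_ack=130
After event 3: A_seq=273 A_ack=2070 B_seq=2070 B_ack=130
After event 4: A_seq=273 A_ack=2080 B_seq=2080 B_ack=130
After event 5: A_seq=273 A_ack=2196 B_seq=2196 B_ack=130

273 2196 2196 130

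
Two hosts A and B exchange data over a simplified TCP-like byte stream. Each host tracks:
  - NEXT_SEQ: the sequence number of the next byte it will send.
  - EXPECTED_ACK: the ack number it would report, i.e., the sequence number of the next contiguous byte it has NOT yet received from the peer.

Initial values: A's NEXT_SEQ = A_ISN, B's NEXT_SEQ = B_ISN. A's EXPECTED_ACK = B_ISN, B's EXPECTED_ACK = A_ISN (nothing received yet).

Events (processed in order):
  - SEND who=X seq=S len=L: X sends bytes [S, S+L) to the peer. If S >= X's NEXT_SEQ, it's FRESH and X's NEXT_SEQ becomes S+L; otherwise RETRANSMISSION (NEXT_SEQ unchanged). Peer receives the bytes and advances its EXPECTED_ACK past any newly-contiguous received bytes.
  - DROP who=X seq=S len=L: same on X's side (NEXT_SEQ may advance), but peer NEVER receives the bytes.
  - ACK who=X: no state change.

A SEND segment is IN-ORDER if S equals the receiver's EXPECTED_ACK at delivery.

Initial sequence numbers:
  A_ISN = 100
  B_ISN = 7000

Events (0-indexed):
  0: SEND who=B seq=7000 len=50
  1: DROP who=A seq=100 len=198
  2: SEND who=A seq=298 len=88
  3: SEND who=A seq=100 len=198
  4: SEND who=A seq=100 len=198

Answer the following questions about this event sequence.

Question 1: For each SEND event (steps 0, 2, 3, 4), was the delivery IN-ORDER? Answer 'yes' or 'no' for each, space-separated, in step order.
Step 0: SEND seq=7000 -> in-order
Step 2: SEND seq=298 -> out-of-order
Step 3: SEND seq=100 -> in-order
Step 4: SEND seq=100 -> out-of-order

Answer: yes no yes no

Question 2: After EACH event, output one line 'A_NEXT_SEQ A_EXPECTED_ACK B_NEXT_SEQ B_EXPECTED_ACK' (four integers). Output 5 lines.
100 7050 7050 100
298 7050 7050 100
386 7050 7050 100
386 7050 7050 386
386 7050 7050 386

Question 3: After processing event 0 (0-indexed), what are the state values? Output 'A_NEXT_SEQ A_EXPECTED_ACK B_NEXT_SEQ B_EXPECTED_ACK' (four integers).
After event 0: A_seq=100 A_ack=7050 B_seq=7050 B_ack=100

100 7050 7050 100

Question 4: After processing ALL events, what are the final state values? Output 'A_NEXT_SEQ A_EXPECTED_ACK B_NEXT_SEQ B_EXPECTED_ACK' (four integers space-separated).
Answer: 386 7050 7050 386

Derivation:
After event 0: A_seq=100 A_ack=7050 B_seq=7050 B_ack=100
After event 1: A_seq=298 A_ack=7050 B_seq=7050 B_ack=100
After event 2: A_seq=386 A_ack=7050 B_seq=7050 B_ack=100
After event 3: A_seq=386 A_ack=7050 B_seq=7050 B_ack=386
After event 4: A_seq=386 A_ack=7050 B_seq=7050 B_ack=386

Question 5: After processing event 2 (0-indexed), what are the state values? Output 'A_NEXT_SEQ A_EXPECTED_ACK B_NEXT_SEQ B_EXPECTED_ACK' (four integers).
After event 0: A_seq=100 A_ack=7050 B_seq=7050 B_ack=100
After event 1: A_seq=298 A_ack=7050 B_seq=7050 B_ack=100
After event 2: A_seq=386 A_ack=7050 B_seq=7050 B_ack=100

386 7050 7050 100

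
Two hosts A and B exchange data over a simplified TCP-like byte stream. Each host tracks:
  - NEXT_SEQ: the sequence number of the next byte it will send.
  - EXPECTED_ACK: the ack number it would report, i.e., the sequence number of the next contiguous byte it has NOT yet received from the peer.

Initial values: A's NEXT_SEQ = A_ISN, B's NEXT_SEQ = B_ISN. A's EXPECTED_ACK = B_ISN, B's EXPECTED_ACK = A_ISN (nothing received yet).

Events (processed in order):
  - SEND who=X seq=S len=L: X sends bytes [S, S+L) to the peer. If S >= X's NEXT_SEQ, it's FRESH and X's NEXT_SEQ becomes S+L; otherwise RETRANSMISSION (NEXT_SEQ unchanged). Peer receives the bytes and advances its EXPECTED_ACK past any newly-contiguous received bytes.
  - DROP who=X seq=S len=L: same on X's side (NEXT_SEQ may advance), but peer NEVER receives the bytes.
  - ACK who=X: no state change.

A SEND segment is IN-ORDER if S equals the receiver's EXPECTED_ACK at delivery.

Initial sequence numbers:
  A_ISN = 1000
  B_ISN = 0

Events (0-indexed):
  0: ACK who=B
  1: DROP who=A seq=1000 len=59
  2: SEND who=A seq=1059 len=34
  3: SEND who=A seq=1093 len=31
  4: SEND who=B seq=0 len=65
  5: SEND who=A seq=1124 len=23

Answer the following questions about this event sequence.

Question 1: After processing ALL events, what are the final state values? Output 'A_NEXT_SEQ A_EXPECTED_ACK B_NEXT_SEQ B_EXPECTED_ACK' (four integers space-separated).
After event 0: A_seq=1000 A_ack=0 B_seq=0 B_ack=1000
After event 1: A_seq=1059 A_ack=0 B_seq=0 B_ack=1000
After event 2: A_seq=1093 A_ack=0 B_seq=0 B_ack=1000
After event 3: A_seq=1124 A_ack=0 B_seq=0 B_ack=1000
After event 4: A_seq=1124 A_ack=65 B_seq=65 B_ack=1000
After event 5: A_seq=1147 A_ack=65 B_seq=65 B_ack=1000

Answer: 1147 65 65 1000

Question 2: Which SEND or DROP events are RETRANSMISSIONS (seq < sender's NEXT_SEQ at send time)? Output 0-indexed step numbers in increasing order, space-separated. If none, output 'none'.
Step 1: DROP seq=1000 -> fresh
Step 2: SEND seq=1059 -> fresh
Step 3: SEND seq=1093 -> fresh
Step 4: SEND seq=0 -> fresh
Step 5: SEND seq=1124 -> fresh

Answer: none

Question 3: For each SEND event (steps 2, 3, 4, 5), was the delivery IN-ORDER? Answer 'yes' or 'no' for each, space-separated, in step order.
Answer: no no yes no

Derivation:
Step 2: SEND seq=1059 -> out-of-order
Step 3: SEND seq=1093 -> out-of-order
Step 4: SEND seq=0 -> in-order
Step 5: SEND seq=1124 -> out-of-order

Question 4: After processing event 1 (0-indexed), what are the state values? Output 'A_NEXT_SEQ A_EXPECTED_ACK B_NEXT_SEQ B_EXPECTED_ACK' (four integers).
After event 0: A_seq=1000 A_ack=0 B_seq=0 B_ack=1000
After event 1: A_seq=1059 A_ack=0 B_seq=0 B_ack=1000

1059 0 0 1000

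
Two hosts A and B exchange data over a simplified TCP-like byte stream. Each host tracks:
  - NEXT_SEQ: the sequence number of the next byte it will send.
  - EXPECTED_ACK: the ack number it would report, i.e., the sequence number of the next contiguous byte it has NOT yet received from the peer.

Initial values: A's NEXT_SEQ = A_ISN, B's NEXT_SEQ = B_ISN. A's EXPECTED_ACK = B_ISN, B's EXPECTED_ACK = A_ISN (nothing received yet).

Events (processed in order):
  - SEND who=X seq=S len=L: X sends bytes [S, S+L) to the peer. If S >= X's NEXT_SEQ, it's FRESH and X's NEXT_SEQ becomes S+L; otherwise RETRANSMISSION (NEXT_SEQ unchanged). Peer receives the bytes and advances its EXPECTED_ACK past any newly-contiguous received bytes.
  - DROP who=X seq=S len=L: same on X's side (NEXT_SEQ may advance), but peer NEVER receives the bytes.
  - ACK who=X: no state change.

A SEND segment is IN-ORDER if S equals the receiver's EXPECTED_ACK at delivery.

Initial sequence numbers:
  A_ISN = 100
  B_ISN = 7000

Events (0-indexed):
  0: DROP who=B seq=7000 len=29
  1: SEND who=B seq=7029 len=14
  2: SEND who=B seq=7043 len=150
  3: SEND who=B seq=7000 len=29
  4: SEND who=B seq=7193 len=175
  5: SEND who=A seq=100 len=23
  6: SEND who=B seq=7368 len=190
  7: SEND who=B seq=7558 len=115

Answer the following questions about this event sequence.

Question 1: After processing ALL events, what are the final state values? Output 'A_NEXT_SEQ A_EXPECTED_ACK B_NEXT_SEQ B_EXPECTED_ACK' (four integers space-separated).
Answer: 123 7673 7673 123

Derivation:
After event 0: A_seq=100 A_ack=7000 B_seq=7029 B_ack=100
After event 1: A_seq=100 A_ack=7000 B_seq=7043 B_ack=100
After event 2: A_seq=100 A_ack=7000 B_seq=7193 B_ack=100
After event 3: A_seq=100 A_ack=7193 B_seq=7193 B_ack=100
After event 4: A_seq=100 A_ack=7368 B_seq=7368 B_ack=100
After event 5: A_seq=123 A_ack=7368 B_seq=7368 B_ack=123
After event 6: A_seq=123 A_ack=7558 B_seq=7558 B_ack=123
After event 7: A_seq=123 A_ack=7673 B_seq=7673 B_ack=123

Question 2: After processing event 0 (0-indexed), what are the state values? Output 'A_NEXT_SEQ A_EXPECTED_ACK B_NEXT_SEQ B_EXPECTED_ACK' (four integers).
After event 0: A_seq=100 A_ack=7000 B_seq=7029 B_ack=100

100 7000 7029 100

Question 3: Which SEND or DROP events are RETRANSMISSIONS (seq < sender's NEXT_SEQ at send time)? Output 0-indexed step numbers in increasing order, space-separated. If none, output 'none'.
Answer: 3

Derivation:
Step 0: DROP seq=7000 -> fresh
Step 1: SEND seq=7029 -> fresh
Step 2: SEND seq=7043 -> fresh
Step 3: SEND seq=7000 -> retransmit
Step 4: SEND seq=7193 -> fresh
Step 5: SEND seq=100 -> fresh
Step 6: SEND seq=7368 -> fresh
Step 7: SEND seq=7558 -> fresh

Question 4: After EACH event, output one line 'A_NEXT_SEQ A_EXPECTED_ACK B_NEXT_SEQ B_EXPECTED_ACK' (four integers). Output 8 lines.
100 7000 7029 100
100 7000 7043 100
100 7000 7193 100
100 7193 7193 100
100 7368 7368 100
123 7368 7368 123
123 7558 7558 123
123 7673 7673 123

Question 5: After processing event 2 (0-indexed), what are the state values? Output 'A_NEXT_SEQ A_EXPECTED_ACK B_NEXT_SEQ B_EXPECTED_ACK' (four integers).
After event 0: A_seq=100 A_ack=7000 B_seq=7029 B_ack=100
After event 1: A_seq=100 A_ack=7000 B_seq=7043 B_ack=100
After event 2: A_seq=100 A_ack=7000 B_seq=7193 B_ack=100

100 7000 7193 100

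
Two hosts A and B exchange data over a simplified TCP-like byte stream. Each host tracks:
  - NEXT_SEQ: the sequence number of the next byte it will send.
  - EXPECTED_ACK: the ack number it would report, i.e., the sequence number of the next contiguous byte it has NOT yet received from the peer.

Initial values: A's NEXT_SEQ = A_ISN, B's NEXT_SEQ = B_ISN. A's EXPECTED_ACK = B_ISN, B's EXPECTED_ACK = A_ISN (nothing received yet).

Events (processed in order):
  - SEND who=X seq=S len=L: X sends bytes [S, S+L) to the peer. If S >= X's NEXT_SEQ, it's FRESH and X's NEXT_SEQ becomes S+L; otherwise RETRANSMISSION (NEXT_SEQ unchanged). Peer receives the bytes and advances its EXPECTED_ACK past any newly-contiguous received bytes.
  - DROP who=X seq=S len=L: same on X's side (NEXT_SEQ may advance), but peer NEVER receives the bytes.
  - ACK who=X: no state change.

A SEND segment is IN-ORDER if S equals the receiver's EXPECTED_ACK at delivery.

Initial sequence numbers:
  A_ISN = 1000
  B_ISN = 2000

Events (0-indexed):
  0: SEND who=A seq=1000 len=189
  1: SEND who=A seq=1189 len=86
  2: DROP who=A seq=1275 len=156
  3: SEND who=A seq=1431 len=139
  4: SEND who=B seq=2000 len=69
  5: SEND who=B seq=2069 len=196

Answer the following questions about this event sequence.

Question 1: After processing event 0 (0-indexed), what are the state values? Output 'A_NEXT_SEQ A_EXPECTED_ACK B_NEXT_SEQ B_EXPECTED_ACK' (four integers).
After event 0: A_seq=1189 A_ack=2000 B_seq=2000 B_ack=1189

1189 2000 2000 1189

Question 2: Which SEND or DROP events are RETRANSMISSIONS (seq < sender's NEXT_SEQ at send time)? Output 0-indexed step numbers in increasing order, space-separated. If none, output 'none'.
Answer: none

Derivation:
Step 0: SEND seq=1000 -> fresh
Step 1: SEND seq=1189 -> fresh
Step 2: DROP seq=1275 -> fresh
Step 3: SEND seq=1431 -> fresh
Step 4: SEND seq=2000 -> fresh
Step 5: SEND seq=2069 -> fresh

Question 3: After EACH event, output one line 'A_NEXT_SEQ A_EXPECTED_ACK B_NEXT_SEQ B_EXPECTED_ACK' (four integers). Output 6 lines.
1189 2000 2000 1189
1275 2000 2000 1275
1431 2000 2000 1275
1570 2000 2000 1275
1570 2069 2069 1275
1570 2265 2265 1275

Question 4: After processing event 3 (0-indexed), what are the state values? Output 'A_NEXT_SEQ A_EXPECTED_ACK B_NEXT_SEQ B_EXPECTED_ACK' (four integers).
After event 0: A_seq=1189 A_ack=2000 B_seq=2000 B_ack=1189
After event 1: A_seq=1275 A_ack=2000 B_seq=2000 B_ack=1275
After event 2: A_seq=1431 A_ack=2000 B_seq=2000 B_ack=1275
After event 3: A_seq=1570 A_ack=2000 B_seq=2000 B_ack=1275

1570 2000 2000 1275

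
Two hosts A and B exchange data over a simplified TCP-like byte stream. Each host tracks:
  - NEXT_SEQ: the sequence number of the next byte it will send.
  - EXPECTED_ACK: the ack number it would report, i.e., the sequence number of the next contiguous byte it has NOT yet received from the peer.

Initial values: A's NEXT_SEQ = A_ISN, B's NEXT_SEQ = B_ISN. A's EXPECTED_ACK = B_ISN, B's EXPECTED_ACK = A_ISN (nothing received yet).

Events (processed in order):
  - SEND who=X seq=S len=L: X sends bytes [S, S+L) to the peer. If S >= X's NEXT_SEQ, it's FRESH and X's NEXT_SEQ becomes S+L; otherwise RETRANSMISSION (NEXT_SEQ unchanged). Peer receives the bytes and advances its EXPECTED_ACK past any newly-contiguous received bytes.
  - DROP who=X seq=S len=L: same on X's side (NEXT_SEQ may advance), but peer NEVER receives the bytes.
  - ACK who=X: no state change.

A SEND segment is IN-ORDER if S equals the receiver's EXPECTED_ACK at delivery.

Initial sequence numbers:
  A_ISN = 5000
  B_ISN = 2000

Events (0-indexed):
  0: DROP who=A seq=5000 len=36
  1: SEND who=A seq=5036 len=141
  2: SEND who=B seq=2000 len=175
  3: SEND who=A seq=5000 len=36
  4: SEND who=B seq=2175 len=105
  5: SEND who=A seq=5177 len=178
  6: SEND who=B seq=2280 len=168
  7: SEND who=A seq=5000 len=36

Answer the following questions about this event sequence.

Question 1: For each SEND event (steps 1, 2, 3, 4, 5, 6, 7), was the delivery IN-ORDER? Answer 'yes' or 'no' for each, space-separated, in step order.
Answer: no yes yes yes yes yes no

Derivation:
Step 1: SEND seq=5036 -> out-of-order
Step 2: SEND seq=2000 -> in-order
Step 3: SEND seq=5000 -> in-order
Step 4: SEND seq=2175 -> in-order
Step 5: SEND seq=5177 -> in-order
Step 6: SEND seq=2280 -> in-order
Step 7: SEND seq=5000 -> out-of-order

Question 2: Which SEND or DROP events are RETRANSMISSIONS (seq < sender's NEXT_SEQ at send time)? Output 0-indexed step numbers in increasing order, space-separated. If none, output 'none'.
Step 0: DROP seq=5000 -> fresh
Step 1: SEND seq=5036 -> fresh
Step 2: SEND seq=2000 -> fresh
Step 3: SEND seq=5000 -> retransmit
Step 4: SEND seq=2175 -> fresh
Step 5: SEND seq=5177 -> fresh
Step 6: SEND seq=2280 -> fresh
Step 7: SEND seq=5000 -> retransmit

Answer: 3 7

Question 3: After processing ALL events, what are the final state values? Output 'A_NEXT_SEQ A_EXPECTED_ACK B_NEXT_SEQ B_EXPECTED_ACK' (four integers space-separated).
Answer: 5355 2448 2448 5355

Derivation:
After event 0: A_seq=5036 A_ack=2000 B_seq=2000 B_ack=5000
After event 1: A_seq=5177 A_ack=2000 B_seq=2000 B_ack=5000
After event 2: A_seq=5177 A_ack=2175 B_seq=2175 B_ack=5000
After event 3: A_seq=5177 A_ack=2175 B_seq=2175 B_ack=5177
After event 4: A_seq=5177 A_ack=2280 B_seq=2280 B_ack=5177
After event 5: A_seq=5355 A_ack=2280 B_seq=2280 B_ack=5355
After event 6: A_seq=5355 A_ack=2448 B_seq=2448 B_ack=5355
After event 7: A_seq=5355 A_ack=2448 B_seq=2448 B_ack=5355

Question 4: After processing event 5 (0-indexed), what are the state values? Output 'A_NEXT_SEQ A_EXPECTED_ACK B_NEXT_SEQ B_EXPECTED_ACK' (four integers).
After event 0: A_seq=5036 A_ack=2000 B_seq=2000 B_ack=5000
After event 1: A_seq=5177 A_ack=2000 B_seq=2000 B_ack=5000
After event 2: A_seq=5177 A_ack=2175 B_seq=2175 B_ack=5000
After event 3: A_seq=5177 A_ack=2175 B_seq=2175 B_ack=5177
After event 4: A_seq=5177 A_ack=2280 B_seq=2280 B_ack=5177
After event 5: A_seq=5355 A_ack=2280 B_seq=2280 B_ack=5355

5355 2280 2280 5355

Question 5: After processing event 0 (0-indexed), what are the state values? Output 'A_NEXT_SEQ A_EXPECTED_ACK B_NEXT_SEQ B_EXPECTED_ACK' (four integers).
After event 0: A_seq=5036 A_ack=2000 B_seq=2000 B_ack=5000

5036 2000 2000 5000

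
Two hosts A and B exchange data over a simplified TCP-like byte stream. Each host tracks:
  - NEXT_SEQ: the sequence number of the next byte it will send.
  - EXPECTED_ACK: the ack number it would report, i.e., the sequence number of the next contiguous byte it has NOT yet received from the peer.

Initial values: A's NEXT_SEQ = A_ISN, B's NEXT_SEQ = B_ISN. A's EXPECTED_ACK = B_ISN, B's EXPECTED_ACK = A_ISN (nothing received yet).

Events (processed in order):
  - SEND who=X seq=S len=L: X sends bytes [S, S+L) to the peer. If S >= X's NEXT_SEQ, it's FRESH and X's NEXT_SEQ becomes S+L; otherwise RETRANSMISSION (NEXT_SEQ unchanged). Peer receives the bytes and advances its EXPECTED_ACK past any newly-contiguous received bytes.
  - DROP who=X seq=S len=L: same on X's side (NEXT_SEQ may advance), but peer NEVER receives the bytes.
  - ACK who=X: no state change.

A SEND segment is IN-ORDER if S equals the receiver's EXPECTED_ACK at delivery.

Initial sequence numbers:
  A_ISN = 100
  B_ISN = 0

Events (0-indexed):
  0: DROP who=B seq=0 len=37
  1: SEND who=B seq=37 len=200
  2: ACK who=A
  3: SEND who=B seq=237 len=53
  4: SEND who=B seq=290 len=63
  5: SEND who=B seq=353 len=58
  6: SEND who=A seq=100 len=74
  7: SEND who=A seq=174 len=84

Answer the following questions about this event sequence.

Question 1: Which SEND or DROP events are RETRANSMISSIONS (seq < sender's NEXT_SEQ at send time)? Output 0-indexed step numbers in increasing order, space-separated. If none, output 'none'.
Answer: none

Derivation:
Step 0: DROP seq=0 -> fresh
Step 1: SEND seq=37 -> fresh
Step 3: SEND seq=237 -> fresh
Step 4: SEND seq=290 -> fresh
Step 5: SEND seq=353 -> fresh
Step 6: SEND seq=100 -> fresh
Step 7: SEND seq=174 -> fresh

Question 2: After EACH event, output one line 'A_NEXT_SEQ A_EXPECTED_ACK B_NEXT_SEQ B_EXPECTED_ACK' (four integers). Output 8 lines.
100 0 37 100
100 0 237 100
100 0 237 100
100 0 290 100
100 0 353 100
100 0 411 100
174 0 411 174
258 0 411 258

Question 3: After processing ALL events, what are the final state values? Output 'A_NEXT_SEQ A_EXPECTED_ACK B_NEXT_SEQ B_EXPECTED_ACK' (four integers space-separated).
Answer: 258 0 411 258

Derivation:
After event 0: A_seq=100 A_ack=0 B_seq=37 B_ack=100
After event 1: A_seq=100 A_ack=0 B_seq=237 B_ack=100
After event 2: A_seq=100 A_ack=0 B_seq=237 B_ack=100
After event 3: A_seq=100 A_ack=0 B_seq=290 B_ack=100
After event 4: A_seq=100 A_ack=0 B_seq=353 B_ack=100
After event 5: A_seq=100 A_ack=0 B_seq=411 B_ack=100
After event 6: A_seq=174 A_ack=0 B_seq=411 B_ack=174
After event 7: A_seq=258 A_ack=0 B_seq=411 B_ack=258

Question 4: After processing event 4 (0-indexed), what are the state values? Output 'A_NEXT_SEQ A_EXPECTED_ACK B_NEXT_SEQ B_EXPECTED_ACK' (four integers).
After event 0: A_seq=100 A_ack=0 B_seq=37 B_ack=100
After event 1: A_seq=100 A_ack=0 B_seq=237 B_ack=100
After event 2: A_seq=100 A_ack=0 B_seq=237 B_ack=100
After event 3: A_seq=100 A_ack=0 B_seq=290 B_ack=100
After event 4: A_seq=100 A_ack=0 B_seq=353 B_ack=100

100 0 353 100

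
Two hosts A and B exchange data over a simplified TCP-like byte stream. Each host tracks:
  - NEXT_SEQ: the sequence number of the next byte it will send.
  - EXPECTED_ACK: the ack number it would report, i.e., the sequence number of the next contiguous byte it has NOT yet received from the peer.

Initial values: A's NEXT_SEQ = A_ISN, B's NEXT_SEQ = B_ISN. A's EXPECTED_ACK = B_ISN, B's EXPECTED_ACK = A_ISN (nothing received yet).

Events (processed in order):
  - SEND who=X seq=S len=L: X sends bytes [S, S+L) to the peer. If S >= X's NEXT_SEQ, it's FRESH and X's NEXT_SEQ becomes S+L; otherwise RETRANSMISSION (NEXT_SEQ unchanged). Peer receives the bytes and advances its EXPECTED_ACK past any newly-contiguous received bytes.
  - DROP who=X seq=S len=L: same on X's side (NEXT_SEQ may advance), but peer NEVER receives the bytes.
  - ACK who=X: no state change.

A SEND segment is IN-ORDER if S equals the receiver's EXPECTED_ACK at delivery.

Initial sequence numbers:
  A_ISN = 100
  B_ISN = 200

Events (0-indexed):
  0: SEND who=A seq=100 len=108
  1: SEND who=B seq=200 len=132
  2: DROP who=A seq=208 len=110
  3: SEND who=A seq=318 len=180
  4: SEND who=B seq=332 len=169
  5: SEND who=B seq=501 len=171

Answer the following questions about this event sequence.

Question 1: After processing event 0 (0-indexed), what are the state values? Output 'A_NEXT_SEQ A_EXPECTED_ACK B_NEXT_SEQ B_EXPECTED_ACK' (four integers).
After event 0: A_seq=208 A_ack=200 B_seq=200 B_ack=208

208 200 200 208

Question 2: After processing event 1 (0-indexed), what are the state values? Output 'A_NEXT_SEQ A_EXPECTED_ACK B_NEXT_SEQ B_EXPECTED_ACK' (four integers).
After event 0: A_seq=208 A_ack=200 B_seq=200 B_ack=208
After event 1: A_seq=208 A_ack=332 B_seq=332 B_ack=208

208 332 332 208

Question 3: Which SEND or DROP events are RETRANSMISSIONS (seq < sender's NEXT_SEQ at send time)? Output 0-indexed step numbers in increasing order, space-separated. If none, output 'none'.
Answer: none

Derivation:
Step 0: SEND seq=100 -> fresh
Step 1: SEND seq=200 -> fresh
Step 2: DROP seq=208 -> fresh
Step 3: SEND seq=318 -> fresh
Step 4: SEND seq=332 -> fresh
Step 5: SEND seq=501 -> fresh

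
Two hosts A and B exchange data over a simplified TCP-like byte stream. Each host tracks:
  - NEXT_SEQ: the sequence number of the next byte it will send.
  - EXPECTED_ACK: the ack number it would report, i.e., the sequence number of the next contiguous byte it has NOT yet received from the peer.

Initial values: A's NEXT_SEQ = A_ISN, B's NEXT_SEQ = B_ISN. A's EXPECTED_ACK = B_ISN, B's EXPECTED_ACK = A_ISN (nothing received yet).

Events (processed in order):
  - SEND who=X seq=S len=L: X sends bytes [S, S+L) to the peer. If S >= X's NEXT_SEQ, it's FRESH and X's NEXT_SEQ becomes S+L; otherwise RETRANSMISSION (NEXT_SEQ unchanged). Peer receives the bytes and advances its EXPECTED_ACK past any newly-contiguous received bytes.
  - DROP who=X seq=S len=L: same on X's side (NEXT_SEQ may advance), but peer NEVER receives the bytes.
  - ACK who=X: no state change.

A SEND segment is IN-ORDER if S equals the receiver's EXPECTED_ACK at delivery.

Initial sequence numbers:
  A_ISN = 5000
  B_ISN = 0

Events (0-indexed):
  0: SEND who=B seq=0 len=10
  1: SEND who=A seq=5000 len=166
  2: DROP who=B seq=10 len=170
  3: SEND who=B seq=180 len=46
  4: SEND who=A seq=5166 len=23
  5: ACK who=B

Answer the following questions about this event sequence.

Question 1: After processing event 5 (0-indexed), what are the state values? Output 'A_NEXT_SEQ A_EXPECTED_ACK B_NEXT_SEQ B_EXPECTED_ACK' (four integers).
After event 0: A_seq=5000 A_ack=10 B_seq=10 B_ack=5000
After event 1: A_seq=5166 A_ack=10 B_seq=10 B_ack=5166
After event 2: A_seq=5166 A_ack=10 B_seq=180 B_ack=5166
After event 3: A_seq=5166 A_ack=10 B_seq=226 B_ack=5166
After event 4: A_seq=5189 A_ack=10 B_seq=226 B_ack=5189
After event 5: A_seq=5189 A_ack=10 B_seq=226 B_ack=5189

5189 10 226 5189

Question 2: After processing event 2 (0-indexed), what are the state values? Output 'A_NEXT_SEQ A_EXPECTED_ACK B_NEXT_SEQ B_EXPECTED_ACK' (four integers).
After event 0: A_seq=5000 A_ack=10 B_seq=10 B_ack=5000
After event 1: A_seq=5166 A_ack=10 B_seq=10 B_ack=5166
After event 2: A_seq=5166 A_ack=10 B_seq=180 B_ack=5166

5166 10 180 5166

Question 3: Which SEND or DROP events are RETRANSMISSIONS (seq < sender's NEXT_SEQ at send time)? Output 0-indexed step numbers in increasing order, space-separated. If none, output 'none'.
Step 0: SEND seq=0 -> fresh
Step 1: SEND seq=5000 -> fresh
Step 2: DROP seq=10 -> fresh
Step 3: SEND seq=180 -> fresh
Step 4: SEND seq=5166 -> fresh

Answer: none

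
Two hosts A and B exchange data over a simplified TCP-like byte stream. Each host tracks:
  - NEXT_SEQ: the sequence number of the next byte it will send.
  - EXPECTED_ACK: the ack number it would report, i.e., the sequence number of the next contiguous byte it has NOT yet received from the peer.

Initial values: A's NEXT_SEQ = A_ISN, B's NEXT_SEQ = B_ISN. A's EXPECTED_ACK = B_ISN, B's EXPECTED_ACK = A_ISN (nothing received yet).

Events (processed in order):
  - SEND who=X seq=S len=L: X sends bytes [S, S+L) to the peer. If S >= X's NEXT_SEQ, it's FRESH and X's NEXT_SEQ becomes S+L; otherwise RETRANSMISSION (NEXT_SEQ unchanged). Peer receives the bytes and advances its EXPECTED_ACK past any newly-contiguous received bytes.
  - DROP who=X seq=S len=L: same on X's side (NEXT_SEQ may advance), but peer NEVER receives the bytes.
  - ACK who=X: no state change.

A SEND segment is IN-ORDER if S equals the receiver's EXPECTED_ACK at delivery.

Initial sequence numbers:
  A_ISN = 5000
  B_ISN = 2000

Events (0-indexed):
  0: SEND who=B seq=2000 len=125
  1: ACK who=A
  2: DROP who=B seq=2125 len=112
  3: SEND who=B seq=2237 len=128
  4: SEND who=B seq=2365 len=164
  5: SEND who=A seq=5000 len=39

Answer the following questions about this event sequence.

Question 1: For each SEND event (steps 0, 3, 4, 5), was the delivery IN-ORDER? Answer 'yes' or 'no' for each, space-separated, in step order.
Answer: yes no no yes

Derivation:
Step 0: SEND seq=2000 -> in-order
Step 3: SEND seq=2237 -> out-of-order
Step 4: SEND seq=2365 -> out-of-order
Step 5: SEND seq=5000 -> in-order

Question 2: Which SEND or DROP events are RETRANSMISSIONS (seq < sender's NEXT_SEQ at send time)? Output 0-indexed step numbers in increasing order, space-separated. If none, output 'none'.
Step 0: SEND seq=2000 -> fresh
Step 2: DROP seq=2125 -> fresh
Step 3: SEND seq=2237 -> fresh
Step 4: SEND seq=2365 -> fresh
Step 5: SEND seq=5000 -> fresh

Answer: none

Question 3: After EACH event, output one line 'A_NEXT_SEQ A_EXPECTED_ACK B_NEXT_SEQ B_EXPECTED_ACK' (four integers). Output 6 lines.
5000 2125 2125 5000
5000 2125 2125 5000
5000 2125 2237 5000
5000 2125 2365 5000
5000 2125 2529 5000
5039 2125 2529 5039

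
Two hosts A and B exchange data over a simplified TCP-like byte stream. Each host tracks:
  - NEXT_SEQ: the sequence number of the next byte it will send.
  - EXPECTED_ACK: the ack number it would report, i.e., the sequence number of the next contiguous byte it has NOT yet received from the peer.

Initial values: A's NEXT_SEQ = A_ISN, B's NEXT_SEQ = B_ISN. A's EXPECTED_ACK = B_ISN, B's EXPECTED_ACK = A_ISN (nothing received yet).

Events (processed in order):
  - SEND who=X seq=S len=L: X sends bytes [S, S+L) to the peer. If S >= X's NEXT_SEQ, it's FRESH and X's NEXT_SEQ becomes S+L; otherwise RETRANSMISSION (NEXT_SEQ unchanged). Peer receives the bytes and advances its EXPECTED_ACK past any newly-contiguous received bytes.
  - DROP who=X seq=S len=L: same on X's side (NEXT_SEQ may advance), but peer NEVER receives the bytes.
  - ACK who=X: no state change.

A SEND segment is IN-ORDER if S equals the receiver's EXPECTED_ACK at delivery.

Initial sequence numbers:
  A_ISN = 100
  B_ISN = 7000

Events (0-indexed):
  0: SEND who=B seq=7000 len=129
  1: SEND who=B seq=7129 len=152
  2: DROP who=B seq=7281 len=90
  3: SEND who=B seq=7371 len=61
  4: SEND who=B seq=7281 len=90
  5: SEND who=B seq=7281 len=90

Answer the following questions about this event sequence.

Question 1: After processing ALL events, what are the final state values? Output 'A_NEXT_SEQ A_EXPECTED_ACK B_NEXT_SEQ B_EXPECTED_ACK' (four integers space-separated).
After event 0: A_seq=100 A_ack=7129 B_seq=7129 B_ack=100
After event 1: A_seq=100 A_ack=7281 B_seq=7281 B_ack=100
After event 2: A_seq=100 A_ack=7281 B_seq=7371 B_ack=100
After event 3: A_seq=100 A_ack=7281 B_seq=7432 B_ack=100
After event 4: A_seq=100 A_ack=7432 B_seq=7432 B_ack=100
After event 5: A_seq=100 A_ack=7432 B_seq=7432 B_ack=100

Answer: 100 7432 7432 100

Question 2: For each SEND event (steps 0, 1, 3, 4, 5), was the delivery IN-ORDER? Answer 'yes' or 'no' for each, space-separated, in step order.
Step 0: SEND seq=7000 -> in-order
Step 1: SEND seq=7129 -> in-order
Step 3: SEND seq=7371 -> out-of-order
Step 4: SEND seq=7281 -> in-order
Step 5: SEND seq=7281 -> out-of-order

Answer: yes yes no yes no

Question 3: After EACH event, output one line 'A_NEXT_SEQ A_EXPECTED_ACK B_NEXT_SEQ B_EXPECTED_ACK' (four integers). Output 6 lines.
100 7129 7129 100
100 7281 7281 100
100 7281 7371 100
100 7281 7432 100
100 7432 7432 100
100 7432 7432 100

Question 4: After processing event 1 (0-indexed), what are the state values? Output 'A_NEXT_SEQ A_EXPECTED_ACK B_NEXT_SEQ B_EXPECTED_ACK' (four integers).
After event 0: A_seq=100 A_ack=7129 B_seq=7129 B_ack=100
After event 1: A_seq=100 A_ack=7281 B_seq=7281 B_ack=100

100 7281 7281 100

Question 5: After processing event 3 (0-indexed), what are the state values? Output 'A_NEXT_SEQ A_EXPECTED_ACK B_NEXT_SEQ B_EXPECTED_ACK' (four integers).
After event 0: A_seq=100 A_ack=7129 B_seq=7129 B_ack=100
After event 1: A_seq=100 A_ack=7281 B_seq=7281 B_ack=100
After event 2: A_seq=100 A_ack=7281 B_seq=7371 B_ack=100
After event 3: A_seq=100 A_ack=7281 B_seq=7432 B_ack=100

100 7281 7432 100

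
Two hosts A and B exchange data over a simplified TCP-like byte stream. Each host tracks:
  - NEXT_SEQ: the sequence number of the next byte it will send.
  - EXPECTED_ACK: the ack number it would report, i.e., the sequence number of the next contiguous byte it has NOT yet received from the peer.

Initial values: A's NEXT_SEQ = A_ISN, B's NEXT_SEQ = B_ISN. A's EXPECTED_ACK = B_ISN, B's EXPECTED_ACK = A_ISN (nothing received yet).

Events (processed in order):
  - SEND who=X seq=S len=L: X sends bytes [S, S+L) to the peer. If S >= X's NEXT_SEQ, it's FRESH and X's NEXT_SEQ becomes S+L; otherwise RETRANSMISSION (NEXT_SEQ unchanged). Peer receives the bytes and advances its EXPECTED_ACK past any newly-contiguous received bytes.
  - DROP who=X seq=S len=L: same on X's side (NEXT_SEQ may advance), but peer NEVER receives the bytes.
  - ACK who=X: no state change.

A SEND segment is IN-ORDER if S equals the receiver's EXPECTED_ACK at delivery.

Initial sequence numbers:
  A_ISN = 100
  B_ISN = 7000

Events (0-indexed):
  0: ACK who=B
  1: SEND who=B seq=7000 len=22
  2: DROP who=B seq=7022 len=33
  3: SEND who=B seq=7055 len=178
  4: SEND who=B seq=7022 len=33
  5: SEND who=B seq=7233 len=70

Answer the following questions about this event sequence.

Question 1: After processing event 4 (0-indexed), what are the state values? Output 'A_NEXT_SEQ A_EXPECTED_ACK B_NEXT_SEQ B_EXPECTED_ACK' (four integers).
After event 0: A_seq=100 A_ack=7000 B_seq=7000 B_ack=100
After event 1: A_seq=100 A_ack=7022 B_seq=7022 B_ack=100
After event 2: A_seq=100 A_ack=7022 B_seq=7055 B_ack=100
After event 3: A_seq=100 A_ack=7022 B_seq=7233 B_ack=100
After event 4: A_seq=100 A_ack=7233 B_seq=7233 B_ack=100

100 7233 7233 100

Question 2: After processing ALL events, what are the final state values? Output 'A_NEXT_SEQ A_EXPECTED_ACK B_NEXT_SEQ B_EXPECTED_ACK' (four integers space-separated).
Answer: 100 7303 7303 100

Derivation:
After event 0: A_seq=100 A_ack=7000 B_seq=7000 B_ack=100
After event 1: A_seq=100 A_ack=7022 B_seq=7022 B_ack=100
After event 2: A_seq=100 A_ack=7022 B_seq=7055 B_ack=100
After event 3: A_seq=100 A_ack=7022 B_seq=7233 B_ack=100
After event 4: A_seq=100 A_ack=7233 B_seq=7233 B_ack=100
After event 5: A_seq=100 A_ack=7303 B_seq=7303 B_ack=100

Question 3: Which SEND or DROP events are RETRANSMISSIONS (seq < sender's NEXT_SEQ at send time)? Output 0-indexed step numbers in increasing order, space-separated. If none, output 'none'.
Step 1: SEND seq=7000 -> fresh
Step 2: DROP seq=7022 -> fresh
Step 3: SEND seq=7055 -> fresh
Step 4: SEND seq=7022 -> retransmit
Step 5: SEND seq=7233 -> fresh

Answer: 4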